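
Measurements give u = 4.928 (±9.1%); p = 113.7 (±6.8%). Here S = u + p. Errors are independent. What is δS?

7.74

For a sum/difference, combine absolute errors in quadrature:
  (δu)² = 0.201;  (δp)² = 59.8
δS = √(60.0) = 7.74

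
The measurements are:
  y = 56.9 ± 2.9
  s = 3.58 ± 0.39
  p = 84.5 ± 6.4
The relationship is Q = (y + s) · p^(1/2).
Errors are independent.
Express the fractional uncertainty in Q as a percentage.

Let u = y + s = 60.5. δu = √(δy² + δs²) = √(8.41 + 0.152) = 2.93, so δu/u = 0.0484.
Q is then a monomial in u, p:
δQ/Q = √((δu/u)² + (½·δp/p)²) = √(0.00234 + 0.00143) = 0.0614

6.14%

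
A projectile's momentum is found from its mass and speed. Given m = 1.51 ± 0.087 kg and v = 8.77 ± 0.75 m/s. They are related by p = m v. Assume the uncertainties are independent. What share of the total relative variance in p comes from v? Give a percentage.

(δp/p)² = (1·δm/m)² + (1·δv/v)²
  m term: (1×0.0576)² = 0.00332
  v term: (1×0.0855)² = 0.00731
Total = 0.0106. Share from v = 0.00731/0.0106 = 0.688.

68.8%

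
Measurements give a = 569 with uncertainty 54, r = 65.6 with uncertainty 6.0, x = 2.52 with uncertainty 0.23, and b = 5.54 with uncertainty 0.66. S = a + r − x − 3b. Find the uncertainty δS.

54.4

Each term contributes (cᵢ δxᵢ)² to (δS)²:
  (δa)² = 2920;  (δr)² = 36.0;  (δx)² = 0.0529;  (3·δb)² = 3.92
δS = √(2960) = 54.4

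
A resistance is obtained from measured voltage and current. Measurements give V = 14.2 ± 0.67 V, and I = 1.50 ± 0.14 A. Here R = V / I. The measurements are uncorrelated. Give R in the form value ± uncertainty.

9.47 ± 0.990 Ω

R is a product of powers, so relative uncertainties combine in quadrature:
  (1·δV/V)² = (1×0.0472)² = 0.00223;  (-1·δI/I)² = (-1×0.0933)² = 0.00871
δR/R = √(0.0109) = 0.105
R = 9.47 Ω, so δR = 0.105 × 9.47 = 0.990 Ω.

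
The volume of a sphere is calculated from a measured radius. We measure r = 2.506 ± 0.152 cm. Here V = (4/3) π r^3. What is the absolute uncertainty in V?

12.0 cm^3

Since V is a product/quotient, work with relative uncertainties:
  (3·δr/r)² = (3×0.0607)² = 0.0331
δV/V = √(0.0331) = 0.182
V = 65.92 cm^3, so δV = 0.182 × 65.92 = 12.0 cm^3.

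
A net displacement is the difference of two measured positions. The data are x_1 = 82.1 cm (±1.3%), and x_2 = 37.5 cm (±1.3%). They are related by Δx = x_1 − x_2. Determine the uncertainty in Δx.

1.17 cm

For a sum/difference, combine absolute errors in quadrature:
  (δx_1)² = 1.14;  (δx_2)² = 0.238
δΔx = √(1.38) = 1.17 cm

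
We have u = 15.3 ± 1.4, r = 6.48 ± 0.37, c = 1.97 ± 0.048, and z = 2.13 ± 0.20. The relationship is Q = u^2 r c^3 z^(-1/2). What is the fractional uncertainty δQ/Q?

0.210

Q is a product of powers, so relative uncertainties combine in quadrature:
  (2·δu/u)² = (2×0.0915)² = 0.0335;  (1·δr/r)² = (1×0.0571)² = 0.00326;  (3·δc/c)² = (3×0.0244)² = 0.00534;  (−½·δz/z)² = (-0.5×0.0939)² = 0.00220
δQ/Q = √(0.0443) = 0.210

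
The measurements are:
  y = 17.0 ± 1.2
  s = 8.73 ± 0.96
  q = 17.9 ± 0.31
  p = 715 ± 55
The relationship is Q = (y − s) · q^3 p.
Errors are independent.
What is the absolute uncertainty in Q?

Let u = y − s = 8.27. δu = √(δy² + δs²) = √(1.44 + 0.922) = 1.54, so δu/u = 0.186.
Q is then a monomial in u, q, p:
δQ/Q = √((δu/u)² + (3·δq/q)² + (1·δp/p)²) = √(0.0345 + 0.00270 + 0.00592) = 0.208
Q = 3.39e+07, so δQ = 0.208 × 3.39e+07 = 7.04e+06.

7.04e+06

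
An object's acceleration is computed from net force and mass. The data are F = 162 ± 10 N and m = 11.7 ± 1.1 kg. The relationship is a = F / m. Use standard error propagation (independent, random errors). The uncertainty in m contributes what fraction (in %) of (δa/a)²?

69.9%

(δa/a)² = (1·δF/F)² + (-1·δm/m)²
  F term: (1×0.0617)² = 0.00381
  m term: (-1×0.0940)² = 0.00884
Total = 0.0126. Share from m = 0.00884/0.0126 = 0.699.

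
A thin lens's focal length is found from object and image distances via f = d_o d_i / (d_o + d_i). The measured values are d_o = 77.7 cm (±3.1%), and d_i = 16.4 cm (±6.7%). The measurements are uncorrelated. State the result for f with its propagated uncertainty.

13.5 ± 0.753 cm

∂f/∂d_o = (d_i/(d_o+d_i))² = 0.0304;  ∂f/∂d_i = (d_o/(d_o+d_i))² = 0.682
δf = √((∂f/∂d_o · δd_o)² + (∂f/∂d_i · δd_i)²) = √(0.00535 + 0.561) = 0.753 cm
f = 13.5 cm.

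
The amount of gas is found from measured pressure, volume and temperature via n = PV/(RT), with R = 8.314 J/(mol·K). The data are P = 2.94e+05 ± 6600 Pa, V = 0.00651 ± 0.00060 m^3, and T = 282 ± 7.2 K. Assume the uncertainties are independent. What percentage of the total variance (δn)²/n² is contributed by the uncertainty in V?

(δn/n)² = (1·δP/P)² + (1·δV/V)² + (-1·δT/T)²
  P term: (1×0.0224)² = 0.000504
  V term: (1×0.0922)² = 0.00849
  T term: (-1×0.0255)² = 0.000652
Total = 0.00965. Share from V = 0.00849/0.00965 = 0.880.

88.0%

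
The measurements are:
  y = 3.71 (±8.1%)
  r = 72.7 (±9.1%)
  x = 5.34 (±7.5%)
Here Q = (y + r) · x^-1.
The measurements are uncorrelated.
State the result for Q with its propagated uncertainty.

Let u = y + r = 76.4. δu = √(δy² + δr²) = √(0.0903 + 43.8) = 6.62, so δu/u = 0.0867.
Q is then a monomial in u, x:
δQ/Q = √((δu/u)² + (-1·δx/x)²) = √(0.00751 + 0.00562) = 0.115
Q = 14.3, so δQ = 0.115 × 14.3 = 1.64.

14.3 ± 1.64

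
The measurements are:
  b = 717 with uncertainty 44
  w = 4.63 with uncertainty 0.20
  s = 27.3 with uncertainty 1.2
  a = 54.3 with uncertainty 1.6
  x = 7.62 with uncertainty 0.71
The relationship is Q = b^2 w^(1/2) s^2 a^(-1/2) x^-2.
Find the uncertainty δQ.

For a monomial Q ∝ b^2, w^(1/2), s^2, a^(-1/2), x^-2, fractional errors add in quadrature:
  (2·δb/b)² = (2×0.0614)² = 0.0151;  (½·δw/w)² = (0.5×0.0432)² = 0.000466;  (2·δs/s)² = (2×0.0440)² = 0.00773;  (−½·δa/a)² = (-0.5×0.0295)² = 0.000217;  (-2·δx/x)² = (-2×0.0932)² = 0.0347
δQ/Q = √(0.0582) = 0.241
Q = 1.93e+06, so δQ = 0.241 × 1.93e+06 = 4.65e+05.

4.65e+05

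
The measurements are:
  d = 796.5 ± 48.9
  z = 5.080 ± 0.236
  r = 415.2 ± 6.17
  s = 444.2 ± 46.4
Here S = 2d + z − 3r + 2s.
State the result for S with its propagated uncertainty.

S is a linear combination, so absolute uncertainties add in quadrature:
  (2·δd)² = 9560;  (δz)² = 0.0557;  (3·δr)² = 343;  (2·δs)² = 8610
δS = √(18500) = 136
S = 1241.

1241 ± 136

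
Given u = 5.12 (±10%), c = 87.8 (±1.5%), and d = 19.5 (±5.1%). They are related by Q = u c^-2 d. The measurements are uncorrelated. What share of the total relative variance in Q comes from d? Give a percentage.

19.3%

(δQ/Q)² = (1·δu/u)² + (-2·δc/c)² + (1·δd/d)²
  u term: (1×0.100)² = 0.0100
  c term: (-2×0.0150)² = 0.000900
  d term: (1×0.0510)² = 0.00260
Total = 0.0135. Share from d = 0.00260/0.0135 = 0.193.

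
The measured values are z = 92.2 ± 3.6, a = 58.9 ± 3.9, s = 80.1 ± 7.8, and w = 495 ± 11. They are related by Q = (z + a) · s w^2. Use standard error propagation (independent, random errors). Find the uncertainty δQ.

Let u = z + a = 151. δu = √(δz² + δa²) = √(13.0 + 15.2) = 5.31, so δu/u = 0.0351.
Q is then a monomial in u, s, w:
δQ/Q = √((δu/u)² + (1·δs/s)² + (2·δw/w)²) = √(0.00123 + 0.00948 + 0.00198) = 0.113
Q = 2.97e+09, so δQ = 0.113 × 2.97e+09 = 3.34e+08.

3.34e+08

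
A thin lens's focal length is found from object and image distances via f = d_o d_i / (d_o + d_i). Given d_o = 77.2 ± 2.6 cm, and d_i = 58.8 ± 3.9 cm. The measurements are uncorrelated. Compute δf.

∂f/∂d_o = (d_i/(d_o+d_i))² = 0.187;  ∂f/∂d_i = (d_o/(d_o+d_i))² = 0.322
δf = √((∂f/∂d_o · δd_o)² + (∂f/∂d_i · δd_i)²) = √(0.236 + 1.58) = 1.35 cm

1.35 cm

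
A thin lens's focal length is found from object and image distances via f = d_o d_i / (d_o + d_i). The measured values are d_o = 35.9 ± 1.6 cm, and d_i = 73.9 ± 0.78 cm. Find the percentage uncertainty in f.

∂f/∂d_o = (d_i/(d_o+d_i))² = 0.453;  ∂f/∂d_i = (d_o/(d_o+d_i))² = 0.107
δf = √((∂f/∂d_o · δd_o)² + (∂f/∂d_i · δd_i)²) = √(0.525 + 0.00695) = 0.730 cm
f = 24.2 cm, so δf/f = 0.730/24.2 = 0.0302.

3.02%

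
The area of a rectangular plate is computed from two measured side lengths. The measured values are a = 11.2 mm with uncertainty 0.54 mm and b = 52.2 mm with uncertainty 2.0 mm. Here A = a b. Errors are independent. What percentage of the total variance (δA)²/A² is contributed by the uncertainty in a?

61.3%

(δA/A)² = (1·δa/a)² + (1·δb/b)²
  a term: (1×0.0482)² = 0.00232
  b term: (1×0.0383)² = 0.00147
Total = 0.00379. Share from a = 0.00232/0.00379 = 0.613.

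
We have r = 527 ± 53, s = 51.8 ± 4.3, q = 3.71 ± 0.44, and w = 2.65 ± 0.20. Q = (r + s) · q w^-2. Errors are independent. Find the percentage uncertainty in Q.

Let u = r + s = 579. δu = √(δr² + δs²) = √(2810 + 18.5) = 53.2, so δu/u = 0.0919.
Q is then a monomial in u, q, w:
δQ/Q = √((δu/u)² + (1·δq/q)² + (-2·δw/w)²) = √(0.00844 + 0.0141 + 0.0228) = 0.213

21.3%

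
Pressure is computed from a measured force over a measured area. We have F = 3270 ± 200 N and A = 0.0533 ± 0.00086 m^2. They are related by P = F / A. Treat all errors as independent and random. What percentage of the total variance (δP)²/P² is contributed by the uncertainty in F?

93.5%

(δP/P)² = (1·δF/F)² + (-1·δA/A)²
  F term: (1×0.0612)² = 0.00374
  A term: (-1×0.0161)² = 0.000260
Total = 0.00400. Share from F = 0.00374/0.00400 = 0.935.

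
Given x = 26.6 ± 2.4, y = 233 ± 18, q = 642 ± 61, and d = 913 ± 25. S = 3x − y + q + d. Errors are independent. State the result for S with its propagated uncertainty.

Sums and differences: (δS)² = Σ (cᵢ δxᵢ)².
  (3·δx)² = 51.8;  (δy)² = 324;  (δq)² = 3720;  (δd)² = 625
δS = √(4720) = 68.7
S = 1400.

1400 ± 68.7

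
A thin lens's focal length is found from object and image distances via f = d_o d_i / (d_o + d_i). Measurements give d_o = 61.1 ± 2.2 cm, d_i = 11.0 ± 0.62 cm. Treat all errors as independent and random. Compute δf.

∂f/∂d_o = (d_i/(d_o+d_i))² = 0.0233;  ∂f/∂d_i = (d_o/(d_o+d_i))² = 0.718
δf = √((∂f/∂d_o · δd_o)² + (∂f/∂d_i · δd_i)²) = √(0.00262 + 0.198) = 0.448 cm

0.448 cm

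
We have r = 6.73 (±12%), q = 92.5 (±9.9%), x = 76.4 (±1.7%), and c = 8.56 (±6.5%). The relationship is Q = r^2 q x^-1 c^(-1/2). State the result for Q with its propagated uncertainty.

18.7 ± 4.91

Since Q is a product/quotient, work with relative uncertainties:
  (2·δr/r)² = (2×0.120)² = 0.0576;  (1·δq/q)² = (1×0.0990)² = 0.00980;  (-1·δx/x)² = (-1×0.0170)² = 0.000289;  (−½·δc/c)² = (-0.5×0.0650)² = 0.00106
δQ/Q = √(0.0687) = 0.262
Q = 18.7, so δQ = 0.262 × 18.7 = 4.91.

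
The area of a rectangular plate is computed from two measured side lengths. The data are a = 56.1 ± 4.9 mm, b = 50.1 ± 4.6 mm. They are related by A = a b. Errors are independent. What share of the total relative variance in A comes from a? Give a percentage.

(δA/A)² = (1·δa/a)² + (1·δb/b)²
  a term: (1×0.0873)² = 0.00763
  b term: (1×0.0918)² = 0.00843
Total = 0.0161. Share from a = 0.00763/0.0161 = 0.475.

47.5%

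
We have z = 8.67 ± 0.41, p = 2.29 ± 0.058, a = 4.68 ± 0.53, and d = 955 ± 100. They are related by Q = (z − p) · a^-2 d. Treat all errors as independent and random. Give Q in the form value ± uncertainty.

Let u = z − p = 6.38. δu = √(δz² + δp²) = √(0.168 + 0.00336) = 0.414, so δu/u = 0.0649.
Q is then a monomial in u, a, d:
δQ/Q = √((δu/u)² + (-2·δa/a)² + (1·δd/d)²) = √(0.00421 + 0.0513 + 0.0110) = 0.258
Q = 278, so δQ = 0.258 × 278 = 71.7.

278 ± 71.7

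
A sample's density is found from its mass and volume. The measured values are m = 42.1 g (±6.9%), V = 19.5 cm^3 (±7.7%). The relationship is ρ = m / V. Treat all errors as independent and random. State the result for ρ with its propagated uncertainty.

ρ is a product of powers, so relative uncertainties combine in quadrature:
  (1·δm/m)² = (1×0.0690)² = 0.00476;  (-1·δV/V)² = (-1×0.0770)² = 0.00593
δρ/ρ = √(0.0107) = 0.103
ρ = 2.16 g/cm^3, so δρ = 0.103 × 2.16 = 0.223 g/cm^3.

2.16 ± 0.223 g/cm^3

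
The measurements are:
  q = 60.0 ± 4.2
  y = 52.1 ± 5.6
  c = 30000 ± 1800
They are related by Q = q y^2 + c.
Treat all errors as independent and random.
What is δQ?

36900

Let p = q·y^2 = 1.63e+05. δp/p = √((1·δq/q)² + (2·δy/y)²) = √(0.00490 + 0.0462) = 0.226, so δp = 36800.
Q = p + c: δQ = √(δp² + δc²) = √(1.36e+09 + 3.24e+06) = 36900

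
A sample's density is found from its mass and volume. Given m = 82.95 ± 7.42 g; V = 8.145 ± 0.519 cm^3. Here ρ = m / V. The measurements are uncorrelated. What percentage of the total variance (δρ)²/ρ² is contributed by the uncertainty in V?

(δρ/ρ)² = (1·δm/m)² + (-1·δV/V)²
  m term: (1×0.0895)² = 0.00800
  V term: (-1×0.0637)² = 0.00406
Total = 0.0121. Share from V = 0.00406/0.0121 = 0.337.

33.7%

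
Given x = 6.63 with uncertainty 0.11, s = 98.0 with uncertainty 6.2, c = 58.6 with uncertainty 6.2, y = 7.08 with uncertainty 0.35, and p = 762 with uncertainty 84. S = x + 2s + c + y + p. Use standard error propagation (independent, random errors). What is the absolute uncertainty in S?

S is a linear combination, so absolute uncertainties add in quadrature:
  (δx)² = 0.0121;  (2·δs)² = 154;  (δc)² = 38.4;  (δy)² = 0.122;  (δp)² = 7060
δS = √(7250) = 85.1

85.1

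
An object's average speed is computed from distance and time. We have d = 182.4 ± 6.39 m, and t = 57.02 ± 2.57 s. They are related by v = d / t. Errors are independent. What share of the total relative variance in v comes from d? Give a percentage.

(δv/v)² = (1·δd/d)² + (-1·δt/t)²
  d term: (1×0.0350)² = 0.00123
  t term: (-1×0.0451)² = 0.00203
Total = 0.00326. Share from d = 0.00123/0.00326 = 0.377.

37.7%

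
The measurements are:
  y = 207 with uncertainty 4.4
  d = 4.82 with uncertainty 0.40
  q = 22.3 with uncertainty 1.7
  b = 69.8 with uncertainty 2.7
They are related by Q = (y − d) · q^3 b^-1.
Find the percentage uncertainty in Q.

Let u = y − d = 202. δu = √(δy² + δd²) = √(19.4 + 0.160) = 4.42, so δu/u = 0.0219.
Q is then a monomial in u, q, b:
δQ/Q = √((δu/u)² + (3·δq/q)² + (-1·δb/b)²) = √(0.000478 + 0.0523 + 0.00150) = 0.233

23.3%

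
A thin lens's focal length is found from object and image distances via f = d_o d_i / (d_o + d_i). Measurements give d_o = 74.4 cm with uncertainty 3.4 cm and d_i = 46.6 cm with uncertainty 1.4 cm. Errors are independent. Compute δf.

∂f/∂d_o = (d_i/(d_o+d_i))² = 0.148;  ∂f/∂d_i = (d_o/(d_o+d_i))² = 0.378
δf = √((∂f/∂d_o · δd_o)² + (∂f/∂d_i · δd_i)²) = √(0.254 + 0.280) = 0.731 cm

0.731 cm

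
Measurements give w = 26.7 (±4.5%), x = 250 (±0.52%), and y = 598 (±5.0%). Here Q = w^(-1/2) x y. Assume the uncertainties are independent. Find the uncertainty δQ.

1590

Each factor contributes (exponent × relative error)² to (δQ/Q)²:
  (−½·δw/w)² = (-0.5×0.0450)² = 0.000506;  (1·δx/x)² = (1×0.00520)² = 2.7e-05;  (1·δy/y)² = (1×0.0500)² = 0.00250
δQ/Q = √(0.00303) = 0.0551
Q = 28900, so δQ = 0.0551 × 28900 = 1590.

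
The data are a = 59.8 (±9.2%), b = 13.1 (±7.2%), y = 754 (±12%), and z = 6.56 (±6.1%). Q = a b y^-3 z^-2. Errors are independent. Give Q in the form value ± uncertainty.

Relative error in a monomial: (δQ/Q)² = Σ (nᵢ · δxᵢ/xᵢ)².
  (1·δa/a)² = (1×0.0920)² = 0.00846;  (1·δb/b)² = (1×0.0720)² = 0.00518;  (-3·δy/y)² = (-3×0.120)² = 0.130;  (-2·δz/z)² = (-2×0.0610)² = 0.0149
δQ/Q = √(0.158) = 0.398
Q = 4.25e-08, so δQ = 0.398 × 4.25e-08 = 1.69e-08.

(4.25 ± 1.69) × 10^-8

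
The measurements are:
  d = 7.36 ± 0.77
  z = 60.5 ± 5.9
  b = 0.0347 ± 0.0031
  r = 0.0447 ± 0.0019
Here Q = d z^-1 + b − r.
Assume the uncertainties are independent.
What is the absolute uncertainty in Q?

Let p = d·z^-1 = 0.122. δp/p = √((1·δd/d)² + (-1·δz/z)²) = √(0.0109 + 0.00951) = 0.143, so δp = 0.0174.
Q = p + b − r: δQ = √(δp² + δb² + δr²) = √(0.000303 + 9.61e-06 + 3.61e-06) = 0.0178

0.0178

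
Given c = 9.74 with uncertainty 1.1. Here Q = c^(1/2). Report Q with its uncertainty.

Q ∝ c^(1/2), so δQ/Q = |½| · δc/c = 0.5 × 0.113 = 0.0565.
Q = 3.12, so δQ = 0.0565 × 3.12 = 0.176.

3.12 ± 0.176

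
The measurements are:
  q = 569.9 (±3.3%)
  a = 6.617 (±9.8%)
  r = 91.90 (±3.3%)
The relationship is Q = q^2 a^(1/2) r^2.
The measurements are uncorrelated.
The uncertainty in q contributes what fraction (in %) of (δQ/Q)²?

(δQ/Q)² = (2·δq/q)² + (½·δa/a)² + (2·δr/r)²
  q term: (2×0.0330)² = 0.00436
  a term: (0.5×0.0980)² = 0.00240
  r term: (2×0.0330)² = 0.00436
Total = 0.0111. Share from q = 0.00436/0.0111 = 0.392.

39.2%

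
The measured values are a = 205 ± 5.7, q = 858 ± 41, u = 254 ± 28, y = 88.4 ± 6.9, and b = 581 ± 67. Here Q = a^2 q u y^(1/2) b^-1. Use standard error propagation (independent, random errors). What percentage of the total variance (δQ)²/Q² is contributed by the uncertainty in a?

(δQ/Q)² = (2·δa/a)² + (1·δq/q)² + (1·δu/u)² + (½·δy/y)² + (-1·δb/b)²
  a term: (2×0.0278)² = 0.00309
  q term: (1×0.0478)² = 0.00228
  u term: (1×0.110)² = 0.0122
  y term: (0.5×0.0781)² = 0.00152
  b term: (-1×0.115)² = 0.0133
Total = 0.0323. Share from a = 0.00309/0.0323 = 0.0956.

9.56%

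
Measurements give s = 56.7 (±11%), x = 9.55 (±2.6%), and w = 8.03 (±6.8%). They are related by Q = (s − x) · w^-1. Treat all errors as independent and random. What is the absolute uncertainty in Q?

0.874

Let u = s − x = 47.2. δu = √(δs² + δx²) = √(38.9 + 0.0617) = 6.24, so δu/u = 0.132.
Q is then a monomial in u, w:
δQ/Q = √((δu/u)² + (-1·δw/w)²) = √(0.0175 + 0.00462) = 0.149
Q = 5.87, so δQ = 0.149 × 5.87 = 0.874.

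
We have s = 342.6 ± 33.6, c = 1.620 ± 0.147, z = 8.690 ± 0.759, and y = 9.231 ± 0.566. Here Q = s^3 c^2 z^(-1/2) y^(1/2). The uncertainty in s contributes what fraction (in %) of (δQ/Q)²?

70.8%

(δQ/Q)² = (3·δs/s)² + (2·δc/c)² + (−½·δz/z)² + (½·δy/y)²
  s term: (3×0.0981)² = 0.0866
  c term: (2×0.0907)² = 0.0329
  z term: (-0.5×0.0873)² = 0.00191
  y term: (0.5×0.0613)² = 0.000940
Total = 0.122. Share from s = 0.0866/0.122 = 0.708.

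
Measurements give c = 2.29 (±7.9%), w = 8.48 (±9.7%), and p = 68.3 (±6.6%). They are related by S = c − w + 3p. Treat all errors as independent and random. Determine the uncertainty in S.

13.5

For a sum/difference, combine absolute errors in quadrature:
  (δc)² = 0.0327;  (δw)² = 0.677;  (3·δp)² = 183
δS = √(184) = 13.5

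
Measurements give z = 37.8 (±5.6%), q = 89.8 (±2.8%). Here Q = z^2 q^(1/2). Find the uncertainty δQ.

For a monomial Q ∝ z^2, q^(1/2), fractional errors add in quadrature:
  (2·δz/z)² = (2×0.0560)² = 0.0125;  (½·δq/q)² = (0.5×0.0280)² = 0.000196
δQ/Q = √(0.0127) = 0.113
Q = 13500, so δQ = 0.113 × 13500 = 1530.

1530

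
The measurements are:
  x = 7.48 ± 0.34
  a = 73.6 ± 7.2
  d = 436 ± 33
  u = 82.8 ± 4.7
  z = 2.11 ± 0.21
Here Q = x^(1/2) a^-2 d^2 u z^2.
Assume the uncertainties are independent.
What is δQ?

11400

Products/powers → add relative errors in quadrature, weighted by exponent:
  (½·δx/x)² = (0.5×0.0455)² = 0.000517;  (-2·δa/a)² = (-2×0.0978)² = 0.0383;  (2·δd/d)² = (2×0.0757)² = 0.0229;  (1·δu/u)² = (1×0.0568)² = 0.00322;  (2·δz/z)² = (2×0.0995)² = 0.0396
δQ/Q = √(0.105) = 0.323
Q = 35400, so δQ = 0.323 × 35400 = 11400.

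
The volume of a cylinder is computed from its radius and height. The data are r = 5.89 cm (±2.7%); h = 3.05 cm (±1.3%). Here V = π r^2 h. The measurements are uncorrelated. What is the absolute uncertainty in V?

Relative error in a monomial: (δV/V)² = Σ (nᵢ · δxᵢ/xᵢ)².
  (2·δr/r)² = (2×0.0270)² = 0.00292;  (1·δh/h)² = (1×0.0130)² = 0.000169
δV/V = √(0.00309) = 0.0555
V = 332 cm^3, so δV = 0.0555 × 332 = 18.5 cm^3.

18.5 cm^3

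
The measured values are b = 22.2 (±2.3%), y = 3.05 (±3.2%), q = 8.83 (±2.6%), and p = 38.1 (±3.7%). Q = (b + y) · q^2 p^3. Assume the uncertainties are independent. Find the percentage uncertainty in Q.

Let u = b + y = 25.2. δu = √(δb² + δy²) = √(0.261 + 0.00953) = 0.520, so δu/u = 0.0206.
Q is then a monomial in u, q, p:
δQ/Q = √((δu/u)² + (2·δq/q)² + (3·δp/p)²) = √(0.000424 + 0.00270 + 0.0123) = 0.124

12.4%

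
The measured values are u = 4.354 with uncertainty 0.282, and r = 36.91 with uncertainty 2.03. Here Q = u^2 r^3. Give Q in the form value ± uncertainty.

Each factor contributes (exponent × relative error)² to (δQ/Q)²:
  (2·δu/u)² = (2×0.0648)² = 0.0168;  (3·δr/r)² = (3×0.0550)² = 0.0272
δQ/Q = √(0.0440) = 0.210
Q = 953300, so δQ = 0.210 × 953300 = 2e+05.

(9.533 ± 2.00) × 10^5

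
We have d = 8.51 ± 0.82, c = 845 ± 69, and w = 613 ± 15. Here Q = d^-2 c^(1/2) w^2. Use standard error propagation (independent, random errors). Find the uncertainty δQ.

Each factor contributes (exponent × relative error)² to (δQ/Q)²:
  (-2·δd/d)² = (-2×0.0964)² = 0.0371;  (½·δc/c)² = (0.5×0.0817)² = 0.00167;  (2·δw/w)² = (2×0.0245)² = 0.00240
δQ/Q = √(0.0412) = 0.203
Q = 1.51e+05, so δQ = 0.203 × 1.51e+05 = 30600.

30600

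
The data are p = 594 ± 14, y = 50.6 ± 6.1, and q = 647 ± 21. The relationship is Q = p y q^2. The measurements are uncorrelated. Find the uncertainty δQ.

1.75e+09

Relative error in a monomial: (δQ/Q)² = Σ (nᵢ · δxᵢ/xᵢ)².
  (1·δp/p)² = (1×0.0236)² = 0.000555;  (1·δy/y)² = (1×0.121)² = 0.0145;  (2·δq/q)² = (2×0.0325)² = 0.00421
δQ/Q = √(0.0193) = 0.139
Q = 1.26e+10, so δQ = 0.139 × 1.26e+10 = 1.75e+09.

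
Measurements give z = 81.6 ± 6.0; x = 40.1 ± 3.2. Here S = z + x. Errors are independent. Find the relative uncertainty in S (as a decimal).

0.0559

S is a linear combination, so absolute uncertainties add in quadrature:
  (δz)² = 36.0;  (δx)² = 10.2
δS = √(46.2) = 6.80
S = 122, so δS/S = 6.80/122 = 0.0559.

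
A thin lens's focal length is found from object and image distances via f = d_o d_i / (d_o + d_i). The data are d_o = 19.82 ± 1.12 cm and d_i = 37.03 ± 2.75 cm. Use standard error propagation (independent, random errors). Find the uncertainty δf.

∂f/∂d_o = (d_i/(d_o+d_i))² = 0.424;  ∂f/∂d_i = (d_o/(d_o+d_i))² = 0.122
δf = √((∂f/∂d_o · δd_o)² + (∂f/∂d_i · δd_i)²) = √(0.226 + 0.112) = 0.581 cm

0.581 cm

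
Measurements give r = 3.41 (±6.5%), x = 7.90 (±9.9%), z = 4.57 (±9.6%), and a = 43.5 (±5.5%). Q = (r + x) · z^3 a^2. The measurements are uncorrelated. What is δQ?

Let u = r + x = 11.3. δu = √(δr² + δx²) = √(0.0491 + 0.612) = 0.813, so δu/u = 0.0719.
Q is then a monomial in u, z, a:
δQ/Q = √((δu/u)² + (3·δz/z)² + (2·δa/a)²) = √(0.00517 + 0.0829 + 0.0121) = 0.317
Q = 2.04e+06, so δQ = 0.317 × 2.04e+06 = 6.47e+05.

6.47e+05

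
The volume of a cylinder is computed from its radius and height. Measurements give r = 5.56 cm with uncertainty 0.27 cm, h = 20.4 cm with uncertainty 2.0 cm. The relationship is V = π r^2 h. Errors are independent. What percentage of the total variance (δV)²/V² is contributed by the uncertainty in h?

50.5%

(δV/V)² = (2·δr/r)² + (1·δh/h)²
  r term: (2×0.0486)² = 0.00943
  h term: (1×0.0980)² = 0.00961
Total = 0.0190. Share from h = 0.00961/0.0190 = 0.505.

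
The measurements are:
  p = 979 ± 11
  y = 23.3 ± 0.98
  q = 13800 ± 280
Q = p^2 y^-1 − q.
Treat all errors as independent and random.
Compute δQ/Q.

0.0725

Let w = p^2·y^-1 = 41100. δw/w = √((2·δp/p)² + (-1·δy/y)²) = √(0.000505 + 0.00177) = 0.0477, so δw = 1960.
Q = w − q: δQ = √(δw² + δq²) = √(3.85e+06 + 78400) = 1980
Q = 27300, so δQ/Q = 1980/27300 = 0.0725.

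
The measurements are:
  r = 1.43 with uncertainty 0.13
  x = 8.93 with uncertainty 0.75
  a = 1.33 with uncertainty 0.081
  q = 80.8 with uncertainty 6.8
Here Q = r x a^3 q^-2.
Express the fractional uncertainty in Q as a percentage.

27.8%

Each factor contributes (exponent × relative error)² to (δQ/Q)²:
  (1·δr/r)² = (1×0.0909)² = 0.00826;  (1·δx/x)² = (1×0.0840)² = 0.00705;  (3·δa/a)² = (3×0.0609)² = 0.0334;  (-2·δq/q)² = (-2×0.0842)² = 0.0283
δQ/Q = √(0.0770) = 0.278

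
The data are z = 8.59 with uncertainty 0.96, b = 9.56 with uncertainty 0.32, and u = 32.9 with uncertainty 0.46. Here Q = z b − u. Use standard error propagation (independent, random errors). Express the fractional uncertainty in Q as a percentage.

Let p = z·b = 82.1. δp/p = √((1·δz/z)² + (1·δb/b)²) = √(0.0125 + 0.00112) = 0.117, so δp = 9.58.
Q = p − u: δQ = √(δp² + δu²) = √(91.8 + 0.212) = 9.59
Q = 49.2, so δQ/Q = 9.59/49.2 = 0.195.

19.5%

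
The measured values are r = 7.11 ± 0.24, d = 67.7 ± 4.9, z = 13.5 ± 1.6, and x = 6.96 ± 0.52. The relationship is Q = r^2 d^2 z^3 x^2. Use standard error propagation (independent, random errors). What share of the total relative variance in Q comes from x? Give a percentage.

(δQ/Q)² = (2·δr/r)² + (2·δd/d)² + (3·δz/z)² + (2·δx/x)²
  r term: (2×0.0338)² = 0.00456
  d term: (2×0.0724)² = 0.0210
  z term: (3×0.119)² = 0.126
  x term: (2×0.0747)² = 0.0223
Total = 0.174. Share from x = 0.0223/0.174 = 0.128.

12.8%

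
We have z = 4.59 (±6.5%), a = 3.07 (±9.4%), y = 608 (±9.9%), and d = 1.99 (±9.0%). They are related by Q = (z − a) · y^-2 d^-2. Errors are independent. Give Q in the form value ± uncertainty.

Let u = z − a = 1.52. δu = √(δz² + δa²) = √(0.0890 + 0.0833) = 0.415, so δu/u = 0.273.
Q is then a monomial in u, y, d:
δQ/Q = √((δu/u)² + (-2·δy/y)² + (-2·δd/d)²) = √(0.0746 + 0.0392 + 0.0324) = 0.382
Q = 1.04e-06, so δQ = 0.382 × 1.04e-06 = 3.97e-07.

(1.04 ± 0.397) × 10^-6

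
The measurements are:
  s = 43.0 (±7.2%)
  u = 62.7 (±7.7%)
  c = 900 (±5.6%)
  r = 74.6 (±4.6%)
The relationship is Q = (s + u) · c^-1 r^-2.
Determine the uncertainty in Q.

Let w = s + u = 106. δw = √(δs² + δu²) = √(9.59 + 23.3) = 5.74, so δw/w = 0.0543.
Q is then a monomial in w, c, r:
δQ/Q = √((δw/w)² + (-1·δc/c)² + (-2·δr/r)²) = √(0.00294 + 0.00314 + 0.00846) = 0.121
Q = 2.11e-05, so δQ = 0.121 × 2.11e-05 = 2.55e-06.

2.55e-06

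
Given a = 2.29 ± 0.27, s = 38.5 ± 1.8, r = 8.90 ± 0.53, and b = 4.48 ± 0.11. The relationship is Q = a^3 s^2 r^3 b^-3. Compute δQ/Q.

For a monomial Q ∝ a^3, s^2, r^3, b^-3, fractional errors add in quadrature:
  (3·δa/a)² = (3×0.118)² = 0.125;  (2·δs/s)² = (2×0.0468)² = 0.00874;  (3·δr/r)² = (3×0.0596)² = 0.0319;  (-3·δb/b)² = (-3×0.0246)² = 0.00543
δQ/Q = √(0.171) = 0.414

0.414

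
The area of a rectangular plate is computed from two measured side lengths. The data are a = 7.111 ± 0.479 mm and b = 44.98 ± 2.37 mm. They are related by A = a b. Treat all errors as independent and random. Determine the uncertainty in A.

Products/powers → add relative errors in quadrature, weighted by exponent:
  (1·δa/a)² = (1×0.0674)² = 0.00454;  (1·δb/b)² = (1×0.0527)² = 0.00278
δA/A = √(0.00731) = 0.0855
A = 319.9 mm^2, so δA = 0.0855 × 319.9 = 27.4 mm^2.

27.4 mm^2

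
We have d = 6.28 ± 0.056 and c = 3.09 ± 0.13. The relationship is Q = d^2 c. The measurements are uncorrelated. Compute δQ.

5.57

Products/powers → add relative errors in quadrature, weighted by exponent:
  (2·δd/d)² = (2×0.00892)² = 0.000318;  (1·δc/c)² = (1×0.0421)² = 0.00177
δQ/Q = √(0.00209) = 0.0457
Q = 122, so δQ = 0.0457 × 122 = 5.57.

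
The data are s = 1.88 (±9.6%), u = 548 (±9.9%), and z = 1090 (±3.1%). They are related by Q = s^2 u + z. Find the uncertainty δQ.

420

Let p = s^2·u = 1940. δp/p = √((2·δs/s)² + (1·δu/u)²) = √(0.0369 + 0.00980) = 0.216, so δp = 418.
Q = p + z: δQ = √(δp² + δz²) = √(1.75e+05 + 1140) = 420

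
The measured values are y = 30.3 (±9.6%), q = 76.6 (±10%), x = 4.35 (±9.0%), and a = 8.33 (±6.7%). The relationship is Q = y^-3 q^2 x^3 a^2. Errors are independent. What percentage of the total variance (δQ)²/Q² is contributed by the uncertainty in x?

34.1%

(δQ/Q)² = (-3·δy/y)² + (2·δq/q)² + (3·δx/x)² + (2·δa/a)²
  y term: (-3×0.0960)² = 0.0829
  q term: (2×0.100)² = 0.0400
  x term: (3×0.0900)² = 0.0729
  a term: (2×0.0670)² = 0.0180
Total = 0.214. Share from x = 0.0729/0.214 = 0.341.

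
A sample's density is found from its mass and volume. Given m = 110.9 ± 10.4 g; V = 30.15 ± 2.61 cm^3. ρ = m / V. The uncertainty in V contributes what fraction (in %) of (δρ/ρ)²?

(δρ/ρ)² = (1·δm/m)² + (-1·δV/V)²
  m term: (1×0.0938)² = 0.00879
  V term: (-1×0.0866)² = 0.00749
Total = 0.0163. Share from V = 0.00749/0.0163 = 0.460.

46.0%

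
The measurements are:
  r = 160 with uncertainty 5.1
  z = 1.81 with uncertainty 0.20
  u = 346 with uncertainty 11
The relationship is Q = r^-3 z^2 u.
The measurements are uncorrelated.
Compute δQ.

Since Q is a product/quotient, work with relative uncertainties:
  (-3·δr/r)² = (-3×0.0319)² = 0.00914;  (2·δz/z)² = (2×0.110)² = 0.0488;  (1·δu/u)² = (1×0.0318)² = 0.00101
δQ/Q = √(0.0590) = 0.243
Q = 0.000277, so δQ = 0.243 × 0.000277 = 6.72e-05.

6.72e-05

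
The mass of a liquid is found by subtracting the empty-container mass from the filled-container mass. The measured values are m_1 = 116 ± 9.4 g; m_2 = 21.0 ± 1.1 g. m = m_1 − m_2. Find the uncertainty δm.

9.46 g

Each term contributes (cᵢ δxᵢ)² to (δm)²:
  (δm_1)² = 88.4;  (δm_2)² = 1.21
δm = √(89.6) = 9.46 g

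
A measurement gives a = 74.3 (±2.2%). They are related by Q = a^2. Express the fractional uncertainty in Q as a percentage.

Relative error in a monomial: (δQ/Q)² = Σ (nᵢ · δxᵢ/xᵢ)².
  (2·δa/a)² = (2×0.0220)² = 0.00194
δQ/Q = √(0.00194) = 0.0440

4.40%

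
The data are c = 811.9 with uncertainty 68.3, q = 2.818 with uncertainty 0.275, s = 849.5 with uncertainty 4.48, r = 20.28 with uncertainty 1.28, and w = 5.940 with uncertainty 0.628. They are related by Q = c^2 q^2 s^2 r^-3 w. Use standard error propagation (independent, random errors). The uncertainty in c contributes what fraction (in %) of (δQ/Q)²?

24.9%

(δQ/Q)² = (2·δc/c)² + (2·δq/q)² + (2·δs/s)² + (-3·δr/r)² + (1·δw/w)²
  c term: (2×0.0841)² = 0.0283
  q term: (2×0.0976)² = 0.0381
  s term: (2×0.00527)² = 0.000111
  r term: (-3×0.0631)² = 0.0359
  w term: (1×0.106)² = 0.0112
Total = 0.114. Share from c = 0.0283/0.114 = 0.249.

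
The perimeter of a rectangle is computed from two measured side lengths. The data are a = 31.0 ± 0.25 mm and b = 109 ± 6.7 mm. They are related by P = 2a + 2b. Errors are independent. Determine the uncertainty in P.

Each term contributes (cᵢ δxᵢ)² to (δP)²:
  (2·δa)² = 0.250;  (2·δb)² = 180
δP = √(180) = 13.4 mm

13.4 mm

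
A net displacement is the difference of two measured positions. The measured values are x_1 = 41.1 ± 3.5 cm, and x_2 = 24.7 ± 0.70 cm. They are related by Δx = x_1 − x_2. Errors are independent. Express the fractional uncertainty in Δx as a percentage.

Δx is a linear combination, so absolute uncertainties add in quadrature:
  (δx_1)² = 12.2;  (δx_2)² = 0.490
δΔx = √(12.7) = 3.57 cm
Δx = 16.4 cm, so δΔx/Δx = 3.57/16.4 = 0.218.

21.8%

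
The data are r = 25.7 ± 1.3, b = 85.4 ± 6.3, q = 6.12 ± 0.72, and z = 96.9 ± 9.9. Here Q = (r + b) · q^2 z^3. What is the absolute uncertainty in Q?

1.48e+09

Let u = r + b = 111. δu = √(δr² + δb²) = √(1.69 + 39.7) = 6.43, so δu/u = 0.0579.
Q is then a monomial in u, q, z:
δQ/Q = √((δu/u)² + (2·δq/q)² + (3·δz/z)²) = √(0.00335 + 0.0554 + 0.0939) = 0.391
Q = 3.79e+09, so δQ = 0.391 × 3.79e+09 = 1.48e+09.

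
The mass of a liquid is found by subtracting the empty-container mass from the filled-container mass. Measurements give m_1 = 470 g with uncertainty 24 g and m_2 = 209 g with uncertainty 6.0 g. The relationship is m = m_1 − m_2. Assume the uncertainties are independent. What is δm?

24.7 g

Absolute uncertainties add in quadrature for a linear combination:
  (δm_1)² = 576;  (δm_2)² = 36.0
δm = √(612) = 24.7 g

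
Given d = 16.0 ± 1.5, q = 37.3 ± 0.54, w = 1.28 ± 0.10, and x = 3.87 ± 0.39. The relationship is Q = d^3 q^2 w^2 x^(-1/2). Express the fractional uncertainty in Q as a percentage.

32.7%

Products/powers → add relative errors in quadrature, weighted by exponent:
  (3·δd/d)² = (3×0.0938)² = 0.0791;  (2·δq/q)² = (2×0.0145)² = 0.000838;  (2·δw/w)² = (2×0.0781)² = 0.0244;  (−½·δx/x)² = (-0.5×0.101)² = 0.00254
δQ/Q = √(0.107) = 0.327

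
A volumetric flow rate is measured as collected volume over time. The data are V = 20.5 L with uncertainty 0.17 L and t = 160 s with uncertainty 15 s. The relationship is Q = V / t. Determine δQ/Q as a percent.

9.41%

Q is a product of powers, so relative uncertainties combine in quadrature:
  (1·δV/V)² = (1×0.00829)² = 6.88e-05;  (-1·δt/t)² = (-1×0.0938)² = 0.00879
δQ/Q = √(0.00886) = 0.0941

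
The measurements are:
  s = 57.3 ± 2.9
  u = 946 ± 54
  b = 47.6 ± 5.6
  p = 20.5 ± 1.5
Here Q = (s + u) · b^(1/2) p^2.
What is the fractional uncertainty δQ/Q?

Let w = s + u = 1000. δw = √(δs² + δu²) = √(8.41 + 2920) = 54.1, so δw/w = 0.0539.
Q is then a monomial in w, b, p:
δQ/Q = √((δw/w)² + (½·δb/b)² + (2·δp/p)²) = √(0.00291 + 0.00346 + 0.0214) = 0.167

0.167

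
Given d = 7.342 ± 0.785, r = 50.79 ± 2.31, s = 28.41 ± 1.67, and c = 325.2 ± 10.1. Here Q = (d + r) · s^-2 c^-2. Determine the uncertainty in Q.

Let u = d + r = 58.13. δu = √(δd² + δr²) = √(0.616 + 5.34) = 2.44, so δu/u = 0.0420.
Q is then a monomial in u, s, c:
δQ/Q = √((δu/u)² + (-2·δs/s)² + (-2·δc/c)²) = √(0.00176 + 0.0138 + 0.00386) = 0.139
Q = 6.81e-07, so δQ = 0.139 × 6.81e-07 = 9.5e-08.

9.5e-08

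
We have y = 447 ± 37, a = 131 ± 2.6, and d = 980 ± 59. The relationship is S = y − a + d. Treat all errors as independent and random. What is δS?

69.7

S is a linear combination, so absolute uncertainties add in quadrature:
  (δy)² = 1370;  (δa)² = 6.76;  (δd)² = 3480
δS = √(4860) = 69.7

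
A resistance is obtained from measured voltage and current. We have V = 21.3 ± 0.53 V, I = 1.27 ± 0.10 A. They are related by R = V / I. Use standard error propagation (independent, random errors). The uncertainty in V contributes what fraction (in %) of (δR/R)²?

(δR/R)² = (1·δV/V)² + (-1·δI/I)²
  V term: (1×0.0249)² = 0.000619
  I term: (-1×0.0787)² = 0.00620
Total = 0.00682. Share from V = 0.000619/0.00682 = 0.0908.

9.08%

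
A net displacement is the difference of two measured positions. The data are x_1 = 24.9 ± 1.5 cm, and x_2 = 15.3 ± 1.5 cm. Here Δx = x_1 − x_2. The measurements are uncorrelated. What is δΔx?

Δx is a linear combination, so absolute uncertainties add in quadrature:
  (δx_1)² = 2.25;  (δx_2)² = 2.25
δΔx = √(4.50) = 2.12 cm

2.12 cm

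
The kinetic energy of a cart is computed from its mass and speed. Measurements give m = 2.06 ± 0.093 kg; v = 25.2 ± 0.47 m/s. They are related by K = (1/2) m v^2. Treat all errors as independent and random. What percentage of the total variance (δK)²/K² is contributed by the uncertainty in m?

59.4%

(δK/K)² = (1·δm/m)² + (2·δv/v)²
  m term: (1×0.0451)² = 0.00204
  v term: (2×0.0187)² = 0.00139
Total = 0.00343. Share from m = 0.00204/0.00343 = 0.594.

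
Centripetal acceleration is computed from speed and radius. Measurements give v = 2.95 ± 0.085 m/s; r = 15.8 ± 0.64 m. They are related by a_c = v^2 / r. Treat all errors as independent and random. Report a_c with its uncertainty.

For a monomial a_c ∝ v^2, r^-1, fractional errors add in quadrature:
  (2·δv/v)² = (2×0.0288)² = 0.00332;  (-1·δr/r)² = (-1×0.0405)² = 0.00164
δa_c/a_c = √(0.00496) = 0.0704
a_c = 0.551 m/s^2, so δa_c = 0.0704 × 0.551 = 0.0388 m/s^2.

0.551 ± 0.0388 m/s^2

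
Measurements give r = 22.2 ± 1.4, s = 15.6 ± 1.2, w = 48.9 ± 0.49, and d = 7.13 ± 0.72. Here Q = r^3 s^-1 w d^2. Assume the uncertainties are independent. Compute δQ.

5.01e+05

Products/powers → add relative errors in quadrature, weighted by exponent:
  (3·δr/r)² = (3×0.0631)² = 0.0358;  (-1·δs/s)² = (-1×0.0769)² = 0.00592;  (1·δw/w)² = (1×0.0100)² = 0.000100;  (2·δd/d)² = (2×0.101)² = 0.0408
δQ/Q = √(0.0826) = 0.287
Q = 1.74e+06, so δQ = 0.287 × 1.74e+06 = 5.01e+05.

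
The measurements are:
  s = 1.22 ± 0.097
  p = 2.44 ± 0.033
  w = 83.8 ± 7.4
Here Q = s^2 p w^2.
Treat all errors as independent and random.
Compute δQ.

Q is a product of powers, so relative uncertainties combine in quadrature:
  (2·δs/s)² = (2×0.0795)² = 0.0253;  (1·δp/p)² = (1×0.0135)² = 0.000183;  (2·δw/w)² = (2×0.0883)² = 0.0312
δQ/Q = √(0.0567) = 0.238
Q = 25500, so δQ = 0.238 × 25500 = 6070.

6070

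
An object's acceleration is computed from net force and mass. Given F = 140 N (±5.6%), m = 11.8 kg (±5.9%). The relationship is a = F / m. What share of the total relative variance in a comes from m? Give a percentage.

(δa/a)² = (1·δF/F)² + (-1·δm/m)²
  F term: (1×0.0560)² = 0.00314
  m term: (-1×0.0590)² = 0.00348
Total = 0.00662. Share from m = 0.00348/0.00662 = 0.526.

52.6%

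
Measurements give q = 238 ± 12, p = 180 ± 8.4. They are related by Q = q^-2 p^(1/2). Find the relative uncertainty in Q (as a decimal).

For a monomial Q ∝ q^-2, p^(1/2), fractional errors add in quadrature:
  (-2·δq/q)² = (-2×0.0504)² = 0.0102;  (½·δp/p)² = (0.5×0.0467)² = 0.000544
δQ/Q = √(0.0107) = 0.104

0.104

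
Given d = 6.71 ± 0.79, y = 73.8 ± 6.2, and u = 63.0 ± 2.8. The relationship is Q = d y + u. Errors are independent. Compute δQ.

71.7

Let p = d·y = 495. δp/p = √((1·δd/d)² + (1·δy/y)²) = √(0.0139 + 0.00706) = 0.145, so δp = 71.6.
Q = p + u: δQ = √(δp² + δu²) = √(5130 + 7.84) = 71.7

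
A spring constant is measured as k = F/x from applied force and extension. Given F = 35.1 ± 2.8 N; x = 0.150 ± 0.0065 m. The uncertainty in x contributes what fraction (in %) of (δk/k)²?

(δk/k)² = (1·δF/F)² + (-1·δx/x)²
  F term: (1×0.0798)² = 0.00636
  x term: (-1×0.0433)² = 0.00188
Total = 0.00824. Share from x = 0.00188/0.00824 = 0.228.

22.8%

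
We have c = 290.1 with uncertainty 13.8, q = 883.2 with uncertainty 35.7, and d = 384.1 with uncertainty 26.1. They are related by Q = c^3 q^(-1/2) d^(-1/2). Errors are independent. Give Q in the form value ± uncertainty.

41920 ± 6210

Products/powers → add relative errors in quadrature, weighted by exponent:
  (3·δc/c)² = (3×0.0476)² = 0.0204;  (−½·δq/q)² = (-0.5×0.0404)² = 0.000408;  (−½·δd/d)² = (-0.5×0.0680)² = 0.00115
δQ/Q = √(0.0219) = 0.148
Q = 41920, so δQ = 0.148 × 41920 = 6210.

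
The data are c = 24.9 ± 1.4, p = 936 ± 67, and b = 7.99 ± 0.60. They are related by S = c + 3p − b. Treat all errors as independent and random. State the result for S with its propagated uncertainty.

Absolute uncertainties add in quadrature for a linear combination:
  (δc)² = 1.96;  (3·δp)² = 40400;  (δb)² = 0.360
δS = √(40400) = 201
S = 2820.

2820 ± 201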